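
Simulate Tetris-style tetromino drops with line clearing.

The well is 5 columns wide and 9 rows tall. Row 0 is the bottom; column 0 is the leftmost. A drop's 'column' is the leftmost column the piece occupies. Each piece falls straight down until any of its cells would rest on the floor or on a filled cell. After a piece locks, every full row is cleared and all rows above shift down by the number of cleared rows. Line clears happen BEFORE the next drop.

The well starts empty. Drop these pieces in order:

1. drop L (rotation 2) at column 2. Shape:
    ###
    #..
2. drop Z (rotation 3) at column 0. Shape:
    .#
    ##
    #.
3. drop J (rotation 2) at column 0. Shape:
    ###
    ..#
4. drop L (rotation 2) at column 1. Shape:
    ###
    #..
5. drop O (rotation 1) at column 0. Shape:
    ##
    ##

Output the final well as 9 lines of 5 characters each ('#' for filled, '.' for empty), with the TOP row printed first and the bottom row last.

Drop 1: L rot2 at col 2 lands with bottom-row=0; cleared 0 line(s) (total 0); column heights now [0 0 2 2 2], max=2
Drop 2: Z rot3 at col 0 lands with bottom-row=0; cleared 1 line(s) (total 1); column heights now [1 2 1 0 0], max=2
Drop 3: J rot2 at col 0 lands with bottom-row=1; cleared 0 line(s) (total 1); column heights now [3 3 3 0 0], max=3
Drop 4: L rot2 at col 1 lands with bottom-row=3; cleared 0 line(s) (total 1); column heights now [3 5 5 5 0], max=5
Drop 5: O rot1 at col 0 lands with bottom-row=5; cleared 0 line(s) (total 1); column heights now [7 7 5 5 0], max=7

Answer: .....
.....
##...
##...
.###.
.#...
###..
.##..
#.#..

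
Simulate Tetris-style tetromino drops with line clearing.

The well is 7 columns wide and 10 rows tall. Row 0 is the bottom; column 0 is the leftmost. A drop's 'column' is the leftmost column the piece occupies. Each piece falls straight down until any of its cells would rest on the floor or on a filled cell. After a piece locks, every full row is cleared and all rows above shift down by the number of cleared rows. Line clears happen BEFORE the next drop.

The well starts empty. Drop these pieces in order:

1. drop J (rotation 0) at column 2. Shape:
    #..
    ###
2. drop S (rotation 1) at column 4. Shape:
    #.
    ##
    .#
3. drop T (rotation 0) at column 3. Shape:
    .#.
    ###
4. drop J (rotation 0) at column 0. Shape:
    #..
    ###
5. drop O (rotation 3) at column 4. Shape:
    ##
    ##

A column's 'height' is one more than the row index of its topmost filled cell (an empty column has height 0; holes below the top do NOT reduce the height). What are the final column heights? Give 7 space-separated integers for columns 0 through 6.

Answer: 4 3 3 4 7 7 0

Derivation:
Drop 1: J rot0 at col 2 lands with bottom-row=0; cleared 0 line(s) (total 0); column heights now [0 0 2 1 1 0 0], max=2
Drop 2: S rot1 at col 4 lands with bottom-row=0; cleared 0 line(s) (total 0); column heights now [0 0 2 1 3 2 0], max=3
Drop 3: T rot0 at col 3 lands with bottom-row=3; cleared 0 line(s) (total 0); column heights now [0 0 2 4 5 4 0], max=5
Drop 4: J rot0 at col 0 lands with bottom-row=2; cleared 0 line(s) (total 0); column heights now [4 3 3 4 5 4 0], max=5
Drop 5: O rot3 at col 4 lands with bottom-row=5; cleared 0 line(s) (total 0); column heights now [4 3 3 4 7 7 0], max=7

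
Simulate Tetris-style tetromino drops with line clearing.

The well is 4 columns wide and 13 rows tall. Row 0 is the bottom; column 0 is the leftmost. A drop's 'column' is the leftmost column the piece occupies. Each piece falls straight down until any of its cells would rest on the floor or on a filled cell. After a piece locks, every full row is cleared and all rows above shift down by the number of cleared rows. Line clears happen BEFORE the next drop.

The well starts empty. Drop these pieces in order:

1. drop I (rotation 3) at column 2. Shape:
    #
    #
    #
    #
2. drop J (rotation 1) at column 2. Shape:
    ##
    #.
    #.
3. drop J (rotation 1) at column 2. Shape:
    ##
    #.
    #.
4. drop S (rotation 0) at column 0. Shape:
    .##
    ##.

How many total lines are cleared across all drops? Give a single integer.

Answer: 1

Derivation:
Drop 1: I rot3 at col 2 lands with bottom-row=0; cleared 0 line(s) (total 0); column heights now [0 0 4 0], max=4
Drop 2: J rot1 at col 2 lands with bottom-row=4; cleared 0 line(s) (total 0); column heights now [0 0 7 7], max=7
Drop 3: J rot1 at col 2 lands with bottom-row=7; cleared 0 line(s) (total 0); column heights now [0 0 10 10], max=10
Drop 4: S rot0 at col 0 lands with bottom-row=9; cleared 1 line(s) (total 1); column heights now [0 10 10 7], max=10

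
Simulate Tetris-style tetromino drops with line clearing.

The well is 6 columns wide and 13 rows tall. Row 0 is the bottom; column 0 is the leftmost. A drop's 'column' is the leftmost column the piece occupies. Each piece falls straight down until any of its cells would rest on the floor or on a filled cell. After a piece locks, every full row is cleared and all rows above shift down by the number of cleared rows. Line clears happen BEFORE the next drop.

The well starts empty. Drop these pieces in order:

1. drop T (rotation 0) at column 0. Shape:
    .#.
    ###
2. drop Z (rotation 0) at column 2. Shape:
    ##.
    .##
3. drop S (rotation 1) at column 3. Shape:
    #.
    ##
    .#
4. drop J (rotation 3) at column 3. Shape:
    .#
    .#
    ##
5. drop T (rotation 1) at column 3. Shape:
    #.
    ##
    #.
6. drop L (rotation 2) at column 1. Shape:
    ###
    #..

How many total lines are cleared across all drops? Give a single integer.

Answer: 0

Derivation:
Drop 1: T rot0 at col 0 lands with bottom-row=0; cleared 0 line(s) (total 0); column heights now [1 2 1 0 0 0], max=2
Drop 2: Z rot0 at col 2 lands with bottom-row=0; cleared 0 line(s) (total 0); column heights now [1 2 2 2 1 0], max=2
Drop 3: S rot1 at col 3 lands with bottom-row=1; cleared 0 line(s) (total 0); column heights now [1 2 2 4 3 0], max=4
Drop 4: J rot3 at col 3 lands with bottom-row=4; cleared 0 line(s) (total 0); column heights now [1 2 2 5 7 0], max=7
Drop 5: T rot1 at col 3 lands with bottom-row=6; cleared 0 line(s) (total 0); column heights now [1 2 2 9 8 0], max=9
Drop 6: L rot2 at col 1 lands with bottom-row=8; cleared 0 line(s) (total 0); column heights now [1 10 10 10 8 0], max=10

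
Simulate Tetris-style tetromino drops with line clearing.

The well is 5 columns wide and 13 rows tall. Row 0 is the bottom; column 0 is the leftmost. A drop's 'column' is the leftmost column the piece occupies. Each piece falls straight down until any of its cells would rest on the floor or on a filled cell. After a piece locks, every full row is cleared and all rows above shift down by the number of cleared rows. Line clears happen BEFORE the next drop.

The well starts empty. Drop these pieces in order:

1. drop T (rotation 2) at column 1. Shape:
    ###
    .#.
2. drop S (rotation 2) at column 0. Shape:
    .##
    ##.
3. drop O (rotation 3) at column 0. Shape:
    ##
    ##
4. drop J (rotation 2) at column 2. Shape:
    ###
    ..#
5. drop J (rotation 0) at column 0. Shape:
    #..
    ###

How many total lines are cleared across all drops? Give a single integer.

Drop 1: T rot2 at col 1 lands with bottom-row=0; cleared 0 line(s) (total 0); column heights now [0 2 2 2 0], max=2
Drop 2: S rot2 at col 0 lands with bottom-row=2; cleared 0 line(s) (total 0); column heights now [3 4 4 2 0], max=4
Drop 3: O rot3 at col 0 lands with bottom-row=4; cleared 0 line(s) (total 0); column heights now [6 6 4 2 0], max=6
Drop 4: J rot2 at col 2 lands with bottom-row=3; cleared 1 line(s) (total 1); column heights now [5 5 4 2 4], max=5
Drop 5: J rot0 at col 0 lands with bottom-row=5; cleared 0 line(s) (total 1); column heights now [7 6 6 2 4], max=7

Answer: 1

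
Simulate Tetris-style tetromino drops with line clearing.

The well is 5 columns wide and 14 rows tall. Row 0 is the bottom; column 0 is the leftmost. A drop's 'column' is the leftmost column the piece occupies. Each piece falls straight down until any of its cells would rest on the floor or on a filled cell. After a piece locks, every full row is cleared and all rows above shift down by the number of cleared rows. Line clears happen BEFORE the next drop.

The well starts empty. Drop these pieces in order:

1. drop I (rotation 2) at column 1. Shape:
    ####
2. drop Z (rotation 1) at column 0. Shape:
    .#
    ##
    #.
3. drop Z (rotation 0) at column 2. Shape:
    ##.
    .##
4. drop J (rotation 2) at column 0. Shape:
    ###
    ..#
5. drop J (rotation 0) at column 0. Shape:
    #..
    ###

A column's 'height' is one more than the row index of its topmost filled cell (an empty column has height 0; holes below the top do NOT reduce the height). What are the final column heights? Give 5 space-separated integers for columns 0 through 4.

Drop 1: I rot2 at col 1 lands with bottom-row=0; cleared 0 line(s) (total 0); column heights now [0 1 1 1 1], max=1
Drop 2: Z rot1 at col 0 lands with bottom-row=0; cleared 1 line(s) (total 1); column heights now [1 2 0 0 0], max=2
Drop 3: Z rot0 at col 2 lands with bottom-row=0; cleared 0 line(s) (total 1); column heights now [1 2 2 2 1], max=2
Drop 4: J rot2 at col 0 lands with bottom-row=2; cleared 0 line(s) (total 1); column heights now [4 4 4 2 1], max=4
Drop 5: J rot0 at col 0 lands with bottom-row=4; cleared 0 line(s) (total 1); column heights now [6 5 5 2 1], max=6

Answer: 6 5 5 2 1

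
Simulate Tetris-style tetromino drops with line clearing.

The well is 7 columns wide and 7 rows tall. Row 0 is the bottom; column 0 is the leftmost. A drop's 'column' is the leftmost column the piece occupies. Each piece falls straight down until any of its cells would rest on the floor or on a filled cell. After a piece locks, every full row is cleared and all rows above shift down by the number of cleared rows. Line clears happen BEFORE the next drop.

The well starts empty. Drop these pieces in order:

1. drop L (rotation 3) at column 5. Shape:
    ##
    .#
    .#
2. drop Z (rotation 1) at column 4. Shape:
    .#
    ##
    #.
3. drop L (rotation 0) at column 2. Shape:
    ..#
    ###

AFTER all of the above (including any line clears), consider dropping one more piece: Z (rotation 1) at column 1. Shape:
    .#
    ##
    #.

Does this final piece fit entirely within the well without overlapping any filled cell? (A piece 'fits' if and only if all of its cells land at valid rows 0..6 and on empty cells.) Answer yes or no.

Answer: yes

Derivation:
Drop 1: L rot3 at col 5 lands with bottom-row=0; cleared 0 line(s) (total 0); column heights now [0 0 0 0 0 3 3], max=3
Drop 2: Z rot1 at col 4 lands with bottom-row=2; cleared 0 line(s) (total 0); column heights now [0 0 0 0 4 5 3], max=5
Drop 3: L rot0 at col 2 lands with bottom-row=4; cleared 0 line(s) (total 0); column heights now [0 0 5 5 6 5 3], max=6
Test piece Z rot1 at col 1 (width 2): heights before test = [0 0 5 5 6 5 3]; fits = True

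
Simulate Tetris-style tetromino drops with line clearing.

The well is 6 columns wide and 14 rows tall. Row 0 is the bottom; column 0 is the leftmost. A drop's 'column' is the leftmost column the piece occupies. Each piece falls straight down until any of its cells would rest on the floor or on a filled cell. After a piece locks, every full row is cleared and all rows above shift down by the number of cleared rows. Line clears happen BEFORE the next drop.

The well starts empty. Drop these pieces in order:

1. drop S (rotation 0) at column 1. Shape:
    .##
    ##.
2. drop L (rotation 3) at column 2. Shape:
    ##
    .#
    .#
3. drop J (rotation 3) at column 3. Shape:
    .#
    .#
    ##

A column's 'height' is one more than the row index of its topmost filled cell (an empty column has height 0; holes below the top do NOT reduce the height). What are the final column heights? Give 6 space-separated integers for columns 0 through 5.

Answer: 0 1 5 6 8 0

Derivation:
Drop 1: S rot0 at col 1 lands with bottom-row=0; cleared 0 line(s) (total 0); column heights now [0 1 2 2 0 0], max=2
Drop 2: L rot3 at col 2 lands with bottom-row=2; cleared 0 line(s) (total 0); column heights now [0 1 5 5 0 0], max=5
Drop 3: J rot3 at col 3 lands with bottom-row=5; cleared 0 line(s) (total 0); column heights now [0 1 5 6 8 0], max=8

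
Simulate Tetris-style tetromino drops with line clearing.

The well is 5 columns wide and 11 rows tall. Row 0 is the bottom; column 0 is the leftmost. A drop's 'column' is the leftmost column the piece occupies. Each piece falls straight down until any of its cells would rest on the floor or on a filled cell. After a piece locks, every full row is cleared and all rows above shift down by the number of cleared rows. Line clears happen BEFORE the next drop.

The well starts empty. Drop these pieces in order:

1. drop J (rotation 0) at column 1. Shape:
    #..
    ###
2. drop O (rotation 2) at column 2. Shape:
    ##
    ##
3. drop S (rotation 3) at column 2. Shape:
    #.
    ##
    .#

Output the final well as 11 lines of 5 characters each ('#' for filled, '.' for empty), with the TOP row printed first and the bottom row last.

Drop 1: J rot0 at col 1 lands with bottom-row=0; cleared 0 line(s) (total 0); column heights now [0 2 1 1 0], max=2
Drop 2: O rot2 at col 2 lands with bottom-row=1; cleared 0 line(s) (total 0); column heights now [0 2 3 3 0], max=3
Drop 3: S rot3 at col 2 lands with bottom-row=3; cleared 0 line(s) (total 0); column heights now [0 2 6 5 0], max=6

Answer: .....
.....
.....
.....
.....
..#..
..##.
...#.
..##.
.###.
.###.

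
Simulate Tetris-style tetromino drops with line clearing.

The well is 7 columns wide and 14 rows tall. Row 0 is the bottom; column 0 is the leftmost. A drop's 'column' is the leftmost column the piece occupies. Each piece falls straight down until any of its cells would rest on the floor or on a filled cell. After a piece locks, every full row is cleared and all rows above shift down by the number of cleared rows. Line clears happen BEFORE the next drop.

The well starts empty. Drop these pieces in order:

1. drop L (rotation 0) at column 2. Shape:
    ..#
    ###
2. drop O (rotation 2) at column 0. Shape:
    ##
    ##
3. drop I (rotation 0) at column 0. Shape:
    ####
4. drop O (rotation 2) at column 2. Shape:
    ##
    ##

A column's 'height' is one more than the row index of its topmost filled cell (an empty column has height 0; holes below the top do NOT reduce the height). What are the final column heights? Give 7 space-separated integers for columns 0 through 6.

Answer: 3 3 5 5 2 0 0

Derivation:
Drop 1: L rot0 at col 2 lands with bottom-row=0; cleared 0 line(s) (total 0); column heights now [0 0 1 1 2 0 0], max=2
Drop 2: O rot2 at col 0 lands with bottom-row=0; cleared 0 line(s) (total 0); column heights now [2 2 1 1 2 0 0], max=2
Drop 3: I rot0 at col 0 lands with bottom-row=2; cleared 0 line(s) (total 0); column heights now [3 3 3 3 2 0 0], max=3
Drop 4: O rot2 at col 2 lands with bottom-row=3; cleared 0 line(s) (total 0); column heights now [3 3 5 5 2 0 0], max=5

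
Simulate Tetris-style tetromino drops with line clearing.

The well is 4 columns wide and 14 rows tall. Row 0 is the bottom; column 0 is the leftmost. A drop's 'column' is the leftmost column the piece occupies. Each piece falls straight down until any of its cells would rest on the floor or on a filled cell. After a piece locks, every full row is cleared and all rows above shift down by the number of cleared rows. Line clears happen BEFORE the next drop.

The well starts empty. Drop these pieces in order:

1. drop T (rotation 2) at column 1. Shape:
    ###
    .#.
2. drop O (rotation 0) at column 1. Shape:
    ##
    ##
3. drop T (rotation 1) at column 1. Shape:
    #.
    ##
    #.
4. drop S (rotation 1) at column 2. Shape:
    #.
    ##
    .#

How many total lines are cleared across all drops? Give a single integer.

Answer: 0

Derivation:
Drop 1: T rot2 at col 1 lands with bottom-row=0; cleared 0 line(s) (total 0); column heights now [0 2 2 2], max=2
Drop 2: O rot0 at col 1 lands with bottom-row=2; cleared 0 line(s) (total 0); column heights now [0 4 4 2], max=4
Drop 3: T rot1 at col 1 lands with bottom-row=4; cleared 0 line(s) (total 0); column heights now [0 7 6 2], max=7
Drop 4: S rot1 at col 2 lands with bottom-row=5; cleared 0 line(s) (total 0); column heights now [0 7 8 7], max=8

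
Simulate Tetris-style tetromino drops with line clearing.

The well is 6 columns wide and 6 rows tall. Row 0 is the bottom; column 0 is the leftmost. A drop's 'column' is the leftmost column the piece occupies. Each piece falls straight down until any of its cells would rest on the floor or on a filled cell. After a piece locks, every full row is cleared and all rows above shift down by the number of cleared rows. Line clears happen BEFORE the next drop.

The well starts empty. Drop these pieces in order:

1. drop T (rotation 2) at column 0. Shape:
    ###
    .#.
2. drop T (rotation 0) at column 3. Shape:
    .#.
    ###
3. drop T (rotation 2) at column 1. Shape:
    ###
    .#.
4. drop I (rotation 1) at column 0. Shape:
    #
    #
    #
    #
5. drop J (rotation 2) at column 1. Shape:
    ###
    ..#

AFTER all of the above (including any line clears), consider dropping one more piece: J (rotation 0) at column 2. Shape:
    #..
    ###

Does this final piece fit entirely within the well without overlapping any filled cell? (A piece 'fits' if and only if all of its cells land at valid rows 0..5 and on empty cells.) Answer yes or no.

Drop 1: T rot2 at col 0 lands with bottom-row=0; cleared 0 line(s) (total 0); column heights now [2 2 2 0 0 0], max=2
Drop 2: T rot0 at col 3 lands with bottom-row=0; cleared 0 line(s) (total 0); column heights now [2 2 2 1 2 1], max=2
Drop 3: T rot2 at col 1 lands with bottom-row=2; cleared 0 line(s) (total 0); column heights now [2 4 4 4 2 1], max=4
Drop 4: I rot1 at col 0 lands with bottom-row=2; cleared 0 line(s) (total 0); column heights now [6 4 4 4 2 1], max=6
Drop 5: J rot2 at col 1 lands with bottom-row=4; cleared 0 line(s) (total 0); column heights now [6 6 6 6 2 1], max=6
Test piece J rot0 at col 2 (width 3): heights before test = [6 6 6 6 2 1]; fits = False

Answer: no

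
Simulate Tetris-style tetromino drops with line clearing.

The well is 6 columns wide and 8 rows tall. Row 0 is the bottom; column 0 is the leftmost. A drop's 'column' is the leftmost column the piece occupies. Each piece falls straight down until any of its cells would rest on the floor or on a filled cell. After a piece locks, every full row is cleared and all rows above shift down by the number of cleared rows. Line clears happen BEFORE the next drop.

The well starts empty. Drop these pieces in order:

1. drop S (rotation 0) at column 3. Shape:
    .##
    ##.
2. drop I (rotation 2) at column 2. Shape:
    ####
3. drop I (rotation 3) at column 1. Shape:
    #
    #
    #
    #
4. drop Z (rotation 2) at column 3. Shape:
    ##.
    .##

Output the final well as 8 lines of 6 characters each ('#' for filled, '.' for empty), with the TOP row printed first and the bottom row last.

Answer: ......
......
......
...##.
.#..##
.#####
.#..##
.#.##.

Derivation:
Drop 1: S rot0 at col 3 lands with bottom-row=0; cleared 0 line(s) (total 0); column heights now [0 0 0 1 2 2], max=2
Drop 2: I rot2 at col 2 lands with bottom-row=2; cleared 0 line(s) (total 0); column heights now [0 0 3 3 3 3], max=3
Drop 3: I rot3 at col 1 lands with bottom-row=0; cleared 0 line(s) (total 0); column heights now [0 4 3 3 3 3], max=4
Drop 4: Z rot2 at col 3 lands with bottom-row=3; cleared 0 line(s) (total 0); column heights now [0 4 3 5 5 4], max=5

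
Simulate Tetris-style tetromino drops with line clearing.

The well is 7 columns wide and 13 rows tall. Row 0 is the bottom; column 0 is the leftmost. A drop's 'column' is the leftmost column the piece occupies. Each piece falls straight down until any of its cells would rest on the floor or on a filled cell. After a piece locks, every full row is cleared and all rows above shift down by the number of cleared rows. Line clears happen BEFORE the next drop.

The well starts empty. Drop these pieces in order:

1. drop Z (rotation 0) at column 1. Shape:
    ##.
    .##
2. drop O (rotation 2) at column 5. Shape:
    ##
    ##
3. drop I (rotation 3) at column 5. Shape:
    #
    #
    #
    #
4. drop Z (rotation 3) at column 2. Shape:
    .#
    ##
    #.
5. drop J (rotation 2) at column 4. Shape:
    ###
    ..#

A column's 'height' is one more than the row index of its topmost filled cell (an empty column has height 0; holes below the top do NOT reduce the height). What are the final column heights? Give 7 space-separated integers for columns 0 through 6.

Answer: 0 2 4 5 7 7 7

Derivation:
Drop 1: Z rot0 at col 1 lands with bottom-row=0; cleared 0 line(s) (total 0); column heights now [0 2 2 1 0 0 0], max=2
Drop 2: O rot2 at col 5 lands with bottom-row=0; cleared 0 line(s) (total 0); column heights now [0 2 2 1 0 2 2], max=2
Drop 3: I rot3 at col 5 lands with bottom-row=2; cleared 0 line(s) (total 0); column heights now [0 2 2 1 0 6 2], max=6
Drop 4: Z rot3 at col 2 lands with bottom-row=2; cleared 0 line(s) (total 0); column heights now [0 2 4 5 0 6 2], max=6
Drop 5: J rot2 at col 4 lands with bottom-row=5; cleared 0 line(s) (total 0); column heights now [0 2 4 5 7 7 7], max=7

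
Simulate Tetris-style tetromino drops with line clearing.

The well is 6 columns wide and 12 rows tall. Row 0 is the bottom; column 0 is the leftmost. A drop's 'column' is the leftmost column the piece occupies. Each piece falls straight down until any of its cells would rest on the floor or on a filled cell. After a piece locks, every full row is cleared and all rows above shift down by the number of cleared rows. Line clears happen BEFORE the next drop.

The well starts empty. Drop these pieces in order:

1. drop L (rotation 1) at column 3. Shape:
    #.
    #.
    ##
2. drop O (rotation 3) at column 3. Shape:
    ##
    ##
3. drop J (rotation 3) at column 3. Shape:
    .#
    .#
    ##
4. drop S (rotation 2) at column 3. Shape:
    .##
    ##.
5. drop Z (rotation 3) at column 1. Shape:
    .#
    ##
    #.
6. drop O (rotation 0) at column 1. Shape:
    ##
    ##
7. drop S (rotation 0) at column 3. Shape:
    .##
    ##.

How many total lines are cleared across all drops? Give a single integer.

Answer: 0

Derivation:
Drop 1: L rot1 at col 3 lands with bottom-row=0; cleared 0 line(s) (total 0); column heights now [0 0 0 3 1 0], max=3
Drop 2: O rot3 at col 3 lands with bottom-row=3; cleared 0 line(s) (total 0); column heights now [0 0 0 5 5 0], max=5
Drop 3: J rot3 at col 3 lands with bottom-row=5; cleared 0 line(s) (total 0); column heights now [0 0 0 6 8 0], max=8
Drop 4: S rot2 at col 3 lands with bottom-row=8; cleared 0 line(s) (total 0); column heights now [0 0 0 9 10 10], max=10
Drop 5: Z rot3 at col 1 lands with bottom-row=0; cleared 0 line(s) (total 0); column heights now [0 2 3 9 10 10], max=10
Drop 6: O rot0 at col 1 lands with bottom-row=3; cleared 0 line(s) (total 0); column heights now [0 5 5 9 10 10], max=10
Drop 7: S rot0 at col 3 lands with bottom-row=10; cleared 0 line(s) (total 0); column heights now [0 5 5 11 12 12], max=12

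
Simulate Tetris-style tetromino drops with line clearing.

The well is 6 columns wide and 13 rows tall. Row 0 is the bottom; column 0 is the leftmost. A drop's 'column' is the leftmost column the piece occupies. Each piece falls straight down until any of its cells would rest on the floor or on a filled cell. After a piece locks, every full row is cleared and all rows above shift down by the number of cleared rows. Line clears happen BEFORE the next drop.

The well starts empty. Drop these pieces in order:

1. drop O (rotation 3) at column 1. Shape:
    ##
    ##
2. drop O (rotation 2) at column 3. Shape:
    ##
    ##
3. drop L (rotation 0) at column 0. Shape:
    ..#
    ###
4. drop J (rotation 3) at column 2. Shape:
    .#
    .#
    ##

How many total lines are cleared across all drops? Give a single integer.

Answer: 0

Derivation:
Drop 1: O rot3 at col 1 lands with bottom-row=0; cleared 0 line(s) (total 0); column heights now [0 2 2 0 0 0], max=2
Drop 2: O rot2 at col 3 lands with bottom-row=0; cleared 0 line(s) (total 0); column heights now [0 2 2 2 2 0], max=2
Drop 3: L rot0 at col 0 lands with bottom-row=2; cleared 0 line(s) (total 0); column heights now [3 3 4 2 2 0], max=4
Drop 4: J rot3 at col 2 lands with bottom-row=4; cleared 0 line(s) (total 0); column heights now [3 3 5 7 2 0], max=7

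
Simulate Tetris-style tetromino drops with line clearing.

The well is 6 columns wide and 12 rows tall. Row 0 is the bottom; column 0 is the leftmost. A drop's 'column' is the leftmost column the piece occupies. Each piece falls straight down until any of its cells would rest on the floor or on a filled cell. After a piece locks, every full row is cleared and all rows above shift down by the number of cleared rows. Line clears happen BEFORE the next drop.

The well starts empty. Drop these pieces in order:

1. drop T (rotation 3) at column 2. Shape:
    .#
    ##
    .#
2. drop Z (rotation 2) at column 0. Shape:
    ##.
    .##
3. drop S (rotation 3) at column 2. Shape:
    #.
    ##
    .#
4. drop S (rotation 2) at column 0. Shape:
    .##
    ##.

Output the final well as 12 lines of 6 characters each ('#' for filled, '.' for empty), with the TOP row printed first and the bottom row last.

Answer: ......
......
......
......
......
.##...
###...
..##..
##.#..
.###..
..##..
...#..

Derivation:
Drop 1: T rot3 at col 2 lands with bottom-row=0; cleared 0 line(s) (total 0); column heights now [0 0 2 3 0 0], max=3
Drop 2: Z rot2 at col 0 lands with bottom-row=2; cleared 0 line(s) (total 0); column heights now [4 4 3 3 0 0], max=4
Drop 3: S rot3 at col 2 lands with bottom-row=3; cleared 0 line(s) (total 0); column heights now [4 4 6 5 0 0], max=6
Drop 4: S rot2 at col 0 lands with bottom-row=5; cleared 0 line(s) (total 0); column heights now [6 7 7 5 0 0], max=7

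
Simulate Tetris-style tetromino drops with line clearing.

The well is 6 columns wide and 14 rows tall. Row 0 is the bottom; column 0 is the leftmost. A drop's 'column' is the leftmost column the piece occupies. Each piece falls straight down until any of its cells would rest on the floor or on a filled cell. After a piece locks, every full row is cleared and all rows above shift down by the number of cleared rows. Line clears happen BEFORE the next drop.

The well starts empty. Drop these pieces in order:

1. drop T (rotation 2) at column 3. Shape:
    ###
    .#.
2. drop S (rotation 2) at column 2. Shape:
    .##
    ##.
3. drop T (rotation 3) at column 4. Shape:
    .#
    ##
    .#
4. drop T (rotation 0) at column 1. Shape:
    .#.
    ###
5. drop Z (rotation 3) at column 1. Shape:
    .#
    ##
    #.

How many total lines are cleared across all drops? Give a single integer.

Answer: 0

Derivation:
Drop 1: T rot2 at col 3 lands with bottom-row=0; cleared 0 line(s) (total 0); column heights now [0 0 0 2 2 2], max=2
Drop 2: S rot2 at col 2 lands with bottom-row=2; cleared 0 line(s) (total 0); column heights now [0 0 3 4 4 2], max=4
Drop 3: T rot3 at col 4 lands with bottom-row=3; cleared 0 line(s) (total 0); column heights now [0 0 3 4 5 6], max=6
Drop 4: T rot0 at col 1 lands with bottom-row=4; cleared 0 line(s) (total 0); column heights now [0 5 6 5 5 6], max=6
Drop 5: Z rot3 at col 1 lands with bottom-row=5; cleared 0 line(s) (total 0); column heights now [0 7 8 5 5 6], max=8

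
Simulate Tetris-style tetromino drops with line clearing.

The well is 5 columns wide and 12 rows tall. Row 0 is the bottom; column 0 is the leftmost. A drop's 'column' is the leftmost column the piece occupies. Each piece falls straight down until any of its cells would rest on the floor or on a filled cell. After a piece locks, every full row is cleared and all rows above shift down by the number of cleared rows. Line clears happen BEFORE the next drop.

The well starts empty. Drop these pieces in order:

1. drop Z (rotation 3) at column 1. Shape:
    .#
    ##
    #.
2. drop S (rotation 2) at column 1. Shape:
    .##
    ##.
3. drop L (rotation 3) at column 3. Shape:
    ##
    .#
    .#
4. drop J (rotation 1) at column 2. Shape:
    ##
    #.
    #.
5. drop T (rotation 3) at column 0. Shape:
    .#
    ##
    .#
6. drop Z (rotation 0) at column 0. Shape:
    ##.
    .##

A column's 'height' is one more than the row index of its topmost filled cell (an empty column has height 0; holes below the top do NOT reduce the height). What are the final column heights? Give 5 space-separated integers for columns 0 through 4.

Answer: 9 9 8 7 5

Derivation:
Drop 1: Z rot3 at col 1 lands with bottom-row=0; cleared 0 line(s) (total 0); column heights now [0 2 3 0 0], max=3
Drop 2: S rot2 at col 1 lands with bottom-row=3; cleared 0 line(s) (total 0); column heights now [0 4 5 5 0], max=5
Drop 3: L rot3 at col 3 lands with bottom-row=3; cleared 0 line(s) (total 0); column heights now [0 4 5 6 6], max=6
Drop 4: J rot1 at col 2 lands with bottom-row=5; cleared 0 line(s) (total 0); column heights now [0 4 8 8 6], max=8
Drop 5: T rot3 at col 0 lands with bottom-row=4; cleared 1 line(s) (total 1); column heights now [0 6 7 7 5], max=7
Drop 6: Z rot0 at col 0 lands with bottom-row=7; cleared 0 line(s) (total 1); column heights now [9 9 8 7 5], max=9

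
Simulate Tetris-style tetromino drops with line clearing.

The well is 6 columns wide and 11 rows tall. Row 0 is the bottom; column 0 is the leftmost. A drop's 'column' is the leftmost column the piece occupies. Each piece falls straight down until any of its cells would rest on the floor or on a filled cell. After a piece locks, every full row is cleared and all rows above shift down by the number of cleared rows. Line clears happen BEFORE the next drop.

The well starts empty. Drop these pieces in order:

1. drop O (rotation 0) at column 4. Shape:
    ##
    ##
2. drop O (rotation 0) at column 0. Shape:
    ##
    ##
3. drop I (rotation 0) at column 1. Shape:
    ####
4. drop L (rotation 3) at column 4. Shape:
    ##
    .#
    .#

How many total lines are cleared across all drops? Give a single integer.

Drop 1: O rot0 at col 4 lands with bottom-row=0; cleared 0 line(s) (total 0); column heights now [0 0 0 0 2 2], max=2
Drop 2: O rot0 at col 0 lands with bottom-row=0; cleared 0 line(s) (total 0); column heights now [2 2 0 0 2 2], max=2
Drop 3: I rot0 at col 1 lands with bottom-row=2; cleared 0 line(s) (total 0); column heights now [2 3 3 3 3 2], max=3
Drop 4: L rot3 at col 4 lands with bottom-row=2; cleared 0 line(s) (total 0); column heights now [2 3 3 3 5 5], max=5

Answer: 0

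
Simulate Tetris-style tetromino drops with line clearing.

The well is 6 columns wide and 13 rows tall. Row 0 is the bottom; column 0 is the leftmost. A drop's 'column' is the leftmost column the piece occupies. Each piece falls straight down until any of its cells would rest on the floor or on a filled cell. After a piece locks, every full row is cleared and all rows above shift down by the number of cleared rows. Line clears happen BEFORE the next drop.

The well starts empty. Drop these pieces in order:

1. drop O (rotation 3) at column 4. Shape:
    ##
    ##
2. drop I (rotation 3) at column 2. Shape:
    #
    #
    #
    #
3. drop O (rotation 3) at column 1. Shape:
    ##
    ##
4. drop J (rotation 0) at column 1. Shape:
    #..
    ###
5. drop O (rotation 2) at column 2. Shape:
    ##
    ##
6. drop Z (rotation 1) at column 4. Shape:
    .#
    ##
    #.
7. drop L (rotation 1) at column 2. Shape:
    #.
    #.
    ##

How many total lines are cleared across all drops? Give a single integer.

Answer: 0

Derivation:
Drop 1: O rot3 at col 4 lands with bottom-row=0; cleared 0 line(s) (total 0); column heights now [0 0 0 0 2 2], max=2
Drop 2: I rot3 at col 2 lands with bottom-row=0; cleared 0 line(s) (total 0); column heights now [0 0 4 0 2 2], max=4
Drop 3: O rot3 at col 1 lands with bottom-row=4; cleared 0 line(s) (total 0); column heights now [0 6 6 0 2 2], max=6
Drop 4: J rot0 at col 1 lands with bottom-row=6; cleared 0 line(s) (total 0); column heights now [0 8 7 7 2 2], max=8
Drop 5: O rot2 at col 2 lands with bottom-row=7; cleared 0 line(s) (total 0); column heights now [0 8 9 9 2 2], max=9
Drop 6: Z rot1 at col 4 lands with bottom-row=2; cleared 0 line(s) (total 0); column heights now [0 8 9 9 4 5], max=9
Drop 7: L rot1 at col 2 lands with bottom-row=9; cleared 0 line(s) (total 0); column heights now [0 8 12 10 4 5], max=12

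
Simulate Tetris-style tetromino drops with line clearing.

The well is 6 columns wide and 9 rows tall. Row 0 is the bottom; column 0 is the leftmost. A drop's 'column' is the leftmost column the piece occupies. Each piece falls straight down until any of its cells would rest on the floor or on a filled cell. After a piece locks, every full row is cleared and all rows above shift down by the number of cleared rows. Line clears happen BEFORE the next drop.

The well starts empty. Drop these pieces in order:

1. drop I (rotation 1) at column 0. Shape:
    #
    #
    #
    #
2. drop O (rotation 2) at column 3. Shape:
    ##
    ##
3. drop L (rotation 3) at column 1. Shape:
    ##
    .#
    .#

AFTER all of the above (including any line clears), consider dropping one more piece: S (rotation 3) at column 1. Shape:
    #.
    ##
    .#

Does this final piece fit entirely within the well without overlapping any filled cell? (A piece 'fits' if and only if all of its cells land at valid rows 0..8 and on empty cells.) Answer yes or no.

Drop 1: I rot1 at col 0 lands with bottom-row=0; cleared 0 line(s) (total 0); column heights now [4 0 0 0 0 0], max=4
Drop 2: O rot2 at col 3 lands with bottom-row=0; cleared 0 line(s) (total 0); column heights now [4 0 0 2 2 0], max=4
Drop 3: L rot3 at col 1 lands with bottom-row=0; cleared 0 line(s) (total 0); column heights now [4 3 3 2 2 0], max=4
Test piece S rot3 at col 1 (width 2): heights before test = [4 3 3 2 2 0]; fits = True

Answer: yes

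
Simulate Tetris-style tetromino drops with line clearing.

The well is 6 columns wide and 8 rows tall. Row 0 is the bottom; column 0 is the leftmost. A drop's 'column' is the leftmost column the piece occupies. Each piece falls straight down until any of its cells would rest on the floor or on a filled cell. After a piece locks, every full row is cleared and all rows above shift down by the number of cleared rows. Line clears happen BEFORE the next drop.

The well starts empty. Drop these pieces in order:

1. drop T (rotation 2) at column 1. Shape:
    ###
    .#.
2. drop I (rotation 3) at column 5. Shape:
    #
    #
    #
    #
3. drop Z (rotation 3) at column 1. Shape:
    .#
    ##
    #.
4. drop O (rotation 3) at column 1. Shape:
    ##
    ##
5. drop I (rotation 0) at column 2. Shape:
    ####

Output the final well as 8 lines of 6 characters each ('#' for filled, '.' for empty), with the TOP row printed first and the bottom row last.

Drop 1: T rot2 at col 1 lands with bottom-row=0; cleared 0 line(s) (total 0); column heights now [0 2 2 2 0 0], max=2
Drop 2: I rot3 at col 5 lands with bottom-row=0; cleared 0 line(s) (total 0); column heights now [0 2 2 2 0 4], max=4
Drop 3: Z rot3 at col 1 lands with bottom-row=2; cleared 0 line(s) (total 0); column heights now [0 4 5 2 0 4], max=5
Drop 4: O rot3 at col 1 lands with bottom-row=5; cleared 0 line(s) (total 0); column heights now [0 7 7 2 0 4], max=7
Drop 5: I rot0 at col 2 lands with bottom-row=7; cleared 0 line(s) (total 0); column heights now [0 7 8 8 8 8], max=8

Answer: ..####
.##...
.##...
..#...
.##..#
.#...#
.###.#
..#..#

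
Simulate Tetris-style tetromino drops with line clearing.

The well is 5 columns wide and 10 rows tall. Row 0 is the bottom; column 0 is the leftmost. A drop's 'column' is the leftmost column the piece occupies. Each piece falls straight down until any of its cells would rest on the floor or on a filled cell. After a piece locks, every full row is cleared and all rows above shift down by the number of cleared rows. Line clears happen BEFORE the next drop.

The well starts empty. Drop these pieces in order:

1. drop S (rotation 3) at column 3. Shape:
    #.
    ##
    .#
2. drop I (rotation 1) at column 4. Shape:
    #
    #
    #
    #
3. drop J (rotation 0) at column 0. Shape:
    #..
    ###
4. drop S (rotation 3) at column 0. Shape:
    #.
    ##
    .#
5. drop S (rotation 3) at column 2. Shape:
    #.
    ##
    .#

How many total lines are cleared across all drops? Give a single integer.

Answer: 0

Derivation:
Drop 1: S rot3 at col 3 lands with bottom-row=0; cleared 0 line(s) (total 0); column heights now [0 0 0 3 2], max=3
Drop 2: I rot1 at col 4 lands with bottom-row=2; cleared 0 line(s) (total 0); column heights now [0 0 0 3 6], max=6
Drop 3: J rot0 at col 0 lands with bottom-row=0; cleared 0 line(s) (total 0); column heights now [2 1 1 3 6], max=6
Drop 4: S rot3 at col 0 lands with bottom-row=1; cleared 0 line(s) (total 0); column heights now [4 3 1 3 6], max=6
Drop 5: S rot3 at col 2 lands with bottom-row=3; cleared 0 line(s) (total 0); column heights now [4 3 6 5 6], max=6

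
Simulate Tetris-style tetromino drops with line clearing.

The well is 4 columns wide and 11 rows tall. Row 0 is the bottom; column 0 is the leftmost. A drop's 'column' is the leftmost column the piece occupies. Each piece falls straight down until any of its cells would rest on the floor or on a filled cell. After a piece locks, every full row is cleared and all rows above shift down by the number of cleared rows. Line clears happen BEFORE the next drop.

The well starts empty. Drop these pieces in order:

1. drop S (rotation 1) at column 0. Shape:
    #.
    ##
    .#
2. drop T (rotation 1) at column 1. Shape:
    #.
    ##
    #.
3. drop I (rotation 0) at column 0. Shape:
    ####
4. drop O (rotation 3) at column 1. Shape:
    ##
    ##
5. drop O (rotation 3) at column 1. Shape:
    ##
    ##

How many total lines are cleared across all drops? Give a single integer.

Answer: 1

Derivation:
Drop 1: S rot1 at col 0 lands with bottom-row=0; cleared 0 line(s) (total 0); column heights now [3 2 0 0], max=3
Drop 2: T rot1 at col 1 lands with bottom-row=2; cleared 0 line(s) (total 0); column heights now [3 5 4 0], max=5
Drop 3: I rot0 at col 0 lands with bottom-row=5; cleared 1 line(s) (total 1); column heights now [3 5 4 0], max=5
Drop 4: O rot3 at col 1 lands with bottom-row=5; cleared 0 line(s) (total 1); column heights now [3 7 7 0], max=7
Drop 5: O rot3 at col 1 lands with bottom-row=7; cleared 0 line(s) (total 1); column heights now [3 9 9 0], max=9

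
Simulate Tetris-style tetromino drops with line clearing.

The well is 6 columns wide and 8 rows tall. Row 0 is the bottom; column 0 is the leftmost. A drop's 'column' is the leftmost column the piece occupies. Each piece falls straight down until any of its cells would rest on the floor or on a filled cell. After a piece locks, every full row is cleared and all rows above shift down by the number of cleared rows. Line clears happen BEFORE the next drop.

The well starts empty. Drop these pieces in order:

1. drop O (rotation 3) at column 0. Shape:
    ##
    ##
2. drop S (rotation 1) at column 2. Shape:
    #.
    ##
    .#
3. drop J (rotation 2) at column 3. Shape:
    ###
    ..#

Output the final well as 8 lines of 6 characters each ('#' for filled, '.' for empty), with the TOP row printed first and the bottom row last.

Drop 1: O rot3 at col 0 lands with bottom-row=0; cleared 0 line(s) (total 0); column heights now [2 2 0 0 0 0], max=2
Drop 2: S rot1 at col 2 lands with bottom-row=0; cleared 0 line(s) (total 0); column heights now [2 2 3 2 0 0], max=3
Drop 3: J rot2 at col 3 lands with bottom-row=1; cleared 0 line(s) (total 0); column heights now [2 2 3 3 3 3], max=3

Answer: ......
......
......
......
......
..####
####.#
##.#..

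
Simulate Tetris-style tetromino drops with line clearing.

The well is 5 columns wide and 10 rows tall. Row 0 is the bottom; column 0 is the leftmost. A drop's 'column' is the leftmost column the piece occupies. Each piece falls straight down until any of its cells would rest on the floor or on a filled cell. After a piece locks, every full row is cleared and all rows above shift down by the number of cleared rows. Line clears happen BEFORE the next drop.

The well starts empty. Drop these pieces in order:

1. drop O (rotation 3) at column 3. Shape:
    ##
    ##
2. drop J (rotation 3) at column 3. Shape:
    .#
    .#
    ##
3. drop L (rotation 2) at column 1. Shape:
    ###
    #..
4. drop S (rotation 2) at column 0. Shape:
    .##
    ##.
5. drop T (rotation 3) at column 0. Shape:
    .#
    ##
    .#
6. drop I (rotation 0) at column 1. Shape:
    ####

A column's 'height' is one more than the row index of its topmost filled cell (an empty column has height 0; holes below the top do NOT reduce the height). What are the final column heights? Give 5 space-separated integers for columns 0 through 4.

Drop 1: O rot3 at col 3 lands with bottom-row=0; cleared 0 line(s) (total 0); column heights now [0 0 0 2 2], max=2
Drop 2: J rot3 at col 3 lands with bottom-row=2; cleared 0 line(s) (total 0); column heights now [0 0 0 3 5], max=5
Drop 3: L rot2 at col 1 lands with bottom-row=2; cleared 0 line(s) (total 0); column heights now [0 4 4 4 5], max=5
Drop 4: S rot2 at col 0 lands with bottom-row=4; cleared 0 line(s) (total 0); column heights now [5 6 6 4 5], max=6
Drop 5: T rot3 at col 0 lands with bottom-row=6; cleared 0 line(s) (total 0); column heights now [8 9 6 4 5], max=9
Drop 6: I rot0 at col 1 lands with bottom-row=9; cleared 0 line(s) (total 0); column heights now [8 10 10 10 10], max=10

Answer: 8 10 10 10 10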